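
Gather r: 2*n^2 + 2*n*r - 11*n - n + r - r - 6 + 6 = 2*n^2 + 2*n*r - 12*n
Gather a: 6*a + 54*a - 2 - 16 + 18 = 60*a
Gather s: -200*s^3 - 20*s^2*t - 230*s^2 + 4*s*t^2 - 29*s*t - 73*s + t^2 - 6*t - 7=-200*s^3 + s^2*(-20*t - 230) + s*(4*t^2 - 29*t - 73) + t^2 - 6*t - 7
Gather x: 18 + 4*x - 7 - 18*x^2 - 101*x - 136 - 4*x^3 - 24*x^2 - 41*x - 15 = -4*x^3 - 42*x^2 - 138*x - 140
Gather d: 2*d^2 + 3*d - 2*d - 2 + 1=2*d^2 + d - 1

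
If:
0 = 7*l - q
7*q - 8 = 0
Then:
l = 8/49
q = 8/7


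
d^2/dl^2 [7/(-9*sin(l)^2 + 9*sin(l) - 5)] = 63*(36*sin(l)^4 - 27*sin(l)^3 - 65*sin(l)^2 + 59*sin(l) - 8)/(9*sin(l)^2 - 9*sin(l) + 5)^3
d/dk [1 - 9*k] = -9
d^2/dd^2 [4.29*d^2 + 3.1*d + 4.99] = 8.58000000000000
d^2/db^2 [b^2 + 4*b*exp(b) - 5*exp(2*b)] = 4*b*exp(b) - 20*exp(2*b) + 8*exp(b) + 2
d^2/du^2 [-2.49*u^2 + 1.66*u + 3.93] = -4.98000000000000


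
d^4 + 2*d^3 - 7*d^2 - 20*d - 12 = (d - 3)*(d + 1)*(d + 2)^2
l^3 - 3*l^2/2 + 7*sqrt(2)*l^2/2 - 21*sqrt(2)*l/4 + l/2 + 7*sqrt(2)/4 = (l - 1)*(l - 1/2)*(l + 7*sqrt(2)/2)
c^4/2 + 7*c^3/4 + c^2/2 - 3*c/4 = c*(c/2 + 1/2)*(c - 1/2)*(c + 3)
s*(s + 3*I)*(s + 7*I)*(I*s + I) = I*s^4 - 10*s^3 + I*s^3 - 10*s^2 - 21*I*s^2 - 21*I*s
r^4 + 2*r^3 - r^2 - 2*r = r*(r - 1)*(r + 1)*(r + 2)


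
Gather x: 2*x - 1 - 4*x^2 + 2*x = -4*x^2 + 4*x - 1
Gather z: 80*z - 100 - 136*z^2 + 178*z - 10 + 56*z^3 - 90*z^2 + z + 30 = 56*z^3 - 226*z^2 + 259*z - 80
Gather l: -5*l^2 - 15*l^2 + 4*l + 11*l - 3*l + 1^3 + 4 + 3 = -20*l^2 + 12*l + 8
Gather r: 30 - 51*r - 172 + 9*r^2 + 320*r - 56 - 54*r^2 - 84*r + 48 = -45*r^2 + 185*r - 150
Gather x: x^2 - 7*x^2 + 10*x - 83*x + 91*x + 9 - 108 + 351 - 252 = -6*x^2 + 18*x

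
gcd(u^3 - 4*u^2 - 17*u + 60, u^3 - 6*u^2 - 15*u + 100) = u^2 - u - 20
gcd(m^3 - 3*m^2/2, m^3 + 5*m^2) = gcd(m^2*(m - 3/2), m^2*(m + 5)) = m^2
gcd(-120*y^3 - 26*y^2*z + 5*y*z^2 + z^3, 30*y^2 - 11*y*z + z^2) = 5*y - z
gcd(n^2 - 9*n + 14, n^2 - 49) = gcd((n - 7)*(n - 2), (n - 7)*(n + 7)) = n - 7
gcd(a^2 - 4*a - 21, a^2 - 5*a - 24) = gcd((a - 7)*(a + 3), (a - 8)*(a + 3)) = a + 3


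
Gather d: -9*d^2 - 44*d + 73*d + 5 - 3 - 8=-9*d^2 + 29*d - 6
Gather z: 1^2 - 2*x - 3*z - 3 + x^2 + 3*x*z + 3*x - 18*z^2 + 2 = x^2 + x - 18*z^2 + z*(3*x - 3)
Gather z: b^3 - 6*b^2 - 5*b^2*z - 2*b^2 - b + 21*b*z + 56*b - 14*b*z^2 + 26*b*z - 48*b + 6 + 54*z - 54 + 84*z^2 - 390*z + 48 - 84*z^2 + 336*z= b^3 - 8*b^2 - 14*b*z^2 + 7*b + z*(-5*b^2 + 47*b)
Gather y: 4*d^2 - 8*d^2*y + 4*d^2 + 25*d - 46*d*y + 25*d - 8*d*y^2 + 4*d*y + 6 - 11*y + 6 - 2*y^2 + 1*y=8*d^2 + 50*d + y^2*(-8*d - 2) + y*(-8*d^2 - 42*d - 10) + 12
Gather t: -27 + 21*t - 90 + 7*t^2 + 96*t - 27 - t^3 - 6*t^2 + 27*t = -t^3 + t^2 + 144*t - 144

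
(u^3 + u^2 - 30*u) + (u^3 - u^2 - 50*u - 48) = 2*u^3 - 80*u - 48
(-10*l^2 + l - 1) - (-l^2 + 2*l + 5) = -9*l^2 - l - 6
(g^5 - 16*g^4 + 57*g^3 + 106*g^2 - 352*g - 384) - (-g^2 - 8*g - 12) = g^5 - 16*g^4 + 57*g^3 + 107*g^2 - 344*g - 372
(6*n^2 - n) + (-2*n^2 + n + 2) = 4*n^2 + 2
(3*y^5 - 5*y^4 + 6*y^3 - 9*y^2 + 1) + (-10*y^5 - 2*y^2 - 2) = -7*y^5 - 5*y^4 + 6*y^3 - 11*y^2 - 1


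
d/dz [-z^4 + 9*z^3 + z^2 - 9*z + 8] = -4*z^3 + 27*z^2 + 2*z - 9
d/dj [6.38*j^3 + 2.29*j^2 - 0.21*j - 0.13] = 19.14*j^2 + 4.58*j - 0.21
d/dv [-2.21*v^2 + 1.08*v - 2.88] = 1.08 - 4.42*v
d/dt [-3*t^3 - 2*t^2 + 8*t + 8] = -9*t^2 - 4*t + 8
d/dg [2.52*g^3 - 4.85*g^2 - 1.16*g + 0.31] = 7.56*g^2 - 9.7*g - 1.16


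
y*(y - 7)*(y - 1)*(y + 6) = y^4 - 2*y^3 - 41*y^2 + 42*y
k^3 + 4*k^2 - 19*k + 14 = (k - 2)*(k - 1)*(k + 7)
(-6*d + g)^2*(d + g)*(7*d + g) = 252*d^4 + 204*d^3*g - 53*d^2*g^2 - 4*d*g^3 + g^4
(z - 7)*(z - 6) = z^2 - 13*z + 42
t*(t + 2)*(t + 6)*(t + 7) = t^4 + 15*t^3 + 68*t^2 + 84*t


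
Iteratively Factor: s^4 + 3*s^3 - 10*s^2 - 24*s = (s - 3)*(s^3 + 6*s^2 + 8*s) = (s - 3)*(s + 4)*(s^2 + 2*s) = s*(s - 3)*(s + 4)*(s + 2)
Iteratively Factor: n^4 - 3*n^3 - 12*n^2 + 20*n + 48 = (n - 4)*(n^3 + n^2 - 8*n - 12) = (n - 4)*(n + 2)*(n^2 - n - 6) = (n - 4)*(n + 2)^2*(n - 3)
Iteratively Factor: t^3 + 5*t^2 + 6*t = (t + 3)*(t^2 + 2*t) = (t + 2)*(t + 3)*(t)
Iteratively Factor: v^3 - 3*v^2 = (v)*(v^2 - 3*v) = v^2*(v - 3)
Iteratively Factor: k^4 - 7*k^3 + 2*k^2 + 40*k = (k + 2)*(k^3 - 9*k^2 + 20*k) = k*(k + 2)*(k^2 - 9*k + 20) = k*(k - 4)*(k + 2)*(k - 5)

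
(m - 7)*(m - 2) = m^2 - 9*m + 14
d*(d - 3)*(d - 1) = d^3 - 4*d^2 + 3*d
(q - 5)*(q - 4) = q^2 - 9*q + 20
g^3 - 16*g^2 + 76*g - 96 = (g - 8)*(g - 6)*(g - 2)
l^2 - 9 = (l - 3)*(l + 3)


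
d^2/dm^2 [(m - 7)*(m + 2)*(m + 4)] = 6*m - 2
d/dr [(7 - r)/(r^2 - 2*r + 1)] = (r - 13)/(r^3 - 3*r^2 + 3*r - 1)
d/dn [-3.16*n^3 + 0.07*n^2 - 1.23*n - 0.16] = -9.48*n^2 + 0.14*n - 1.23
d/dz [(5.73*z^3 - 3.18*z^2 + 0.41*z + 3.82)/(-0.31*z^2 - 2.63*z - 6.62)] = (-1.7763*z^4 - 30.1398*z^3 - 105.3073*z^2 + 44.4716*z + 7.3324)/(0.0961*z^4 + 1.6306*z^3 + 11.0213*z^2 + 34.8212*z + 43.8244)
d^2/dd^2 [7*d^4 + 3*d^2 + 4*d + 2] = 84*d^2 + 6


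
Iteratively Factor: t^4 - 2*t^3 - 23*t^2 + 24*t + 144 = (t + 3)*(t^3 - 5*t^2 - 8*t + 48) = (t - 4)*(t + 3)*(t^2 - t - 12) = (t - 4)^2*(t + 3)*(t + 3)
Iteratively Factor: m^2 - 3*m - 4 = (m - 4)*(m + 1)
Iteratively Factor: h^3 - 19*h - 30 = (h + 3)*(h^2 - 3*h - 10) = (h + 2)*(h + 3)*(h - 5)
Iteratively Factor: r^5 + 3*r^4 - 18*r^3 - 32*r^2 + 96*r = (r)*(r^4 + 3*r^3 - 18*r^2 - 32*r + 96) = r*(r - 2)*(r^3 + 5*r^2 - 8*r - 48) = r*(r - 3)*(r - 2)*(r^2 + 8*r + 16) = r*(r - 3)*(r - 2)*(r + 4)*(r + 4)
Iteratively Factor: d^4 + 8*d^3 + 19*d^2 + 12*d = (d + 4)*(d^3 + 4*d^2 + 3*d) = (d + 1)*(d + 4)*(d^2 + 3*d) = d*(d + 1)*(d + 4)*(d + 3)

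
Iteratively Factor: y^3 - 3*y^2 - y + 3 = (y + 1)*(y^2 - 4*y + 3) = (y - 1)*(y + 1)*(y - 3)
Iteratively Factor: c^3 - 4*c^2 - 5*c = (c)*(c^2 - 4*c - 5) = c*(c + 1)*(c - 5)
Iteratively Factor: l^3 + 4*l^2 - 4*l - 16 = (l + 4)*(l^2 - 4) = (l - 2)*(l + 4)*(l + 2)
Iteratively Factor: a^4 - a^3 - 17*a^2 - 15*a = (a)*(a^3 - a^2 - 17*a - 15) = a*(a - 5)*(a^2 + 4*a + 3) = a*(a - 5)*(a + 1)*(a + 3)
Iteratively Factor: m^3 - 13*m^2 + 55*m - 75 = (m - 5)*(m^2 - 8*m + 15) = (m - 5)^2*(m - 3)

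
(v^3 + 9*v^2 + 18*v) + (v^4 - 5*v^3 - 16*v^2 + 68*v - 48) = v^4 - 4*v^3 - 7*v^2 + 86*v - 48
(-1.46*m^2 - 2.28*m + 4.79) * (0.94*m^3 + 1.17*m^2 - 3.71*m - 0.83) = -1.3724*m^5 - 3.8514*m^4 + 7.2516*m^3 + 15.2749*m^2 - 15.8785*m - 3.9757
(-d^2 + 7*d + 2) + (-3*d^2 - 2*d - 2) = -4*d^2 + 5*d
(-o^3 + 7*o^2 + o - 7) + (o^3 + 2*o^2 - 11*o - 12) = 9*o^2 - 10*o - 19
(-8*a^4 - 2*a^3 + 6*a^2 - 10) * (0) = 0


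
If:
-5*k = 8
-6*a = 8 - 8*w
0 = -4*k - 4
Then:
No Solution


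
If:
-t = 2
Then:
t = -2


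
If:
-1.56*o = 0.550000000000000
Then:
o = -0.35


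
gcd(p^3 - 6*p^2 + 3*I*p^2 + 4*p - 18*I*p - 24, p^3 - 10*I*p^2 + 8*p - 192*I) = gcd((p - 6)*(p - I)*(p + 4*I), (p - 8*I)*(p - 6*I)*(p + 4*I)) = p + 4*I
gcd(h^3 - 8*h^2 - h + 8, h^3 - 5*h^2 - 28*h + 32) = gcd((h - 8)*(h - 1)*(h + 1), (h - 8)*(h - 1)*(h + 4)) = h^2 - 9*h + 8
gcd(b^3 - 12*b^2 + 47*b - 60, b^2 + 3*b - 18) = b - 3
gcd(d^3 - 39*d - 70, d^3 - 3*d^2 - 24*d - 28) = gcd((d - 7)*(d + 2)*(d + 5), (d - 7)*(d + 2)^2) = d^2 - 5*d - 14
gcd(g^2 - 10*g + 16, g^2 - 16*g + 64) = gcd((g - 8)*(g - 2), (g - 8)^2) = g - 8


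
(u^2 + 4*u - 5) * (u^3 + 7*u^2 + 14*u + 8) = u^5 + 11*u^4 + 37*u^3 + 29*u^2 - 38*u - 40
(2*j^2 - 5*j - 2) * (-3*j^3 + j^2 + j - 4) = -6*j^5 + 17*j^4 + 3*j^3 - 15*j^2 + 18*j + 8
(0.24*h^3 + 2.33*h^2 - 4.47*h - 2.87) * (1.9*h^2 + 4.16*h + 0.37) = 0.456*h^5 + 5.4254*h^4 + 1.2886*h^3 - 23.1861*h^2 - 13.5931*h - 1.0619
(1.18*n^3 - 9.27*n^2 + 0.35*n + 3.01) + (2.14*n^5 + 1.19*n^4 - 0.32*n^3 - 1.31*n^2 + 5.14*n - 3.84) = 2.14*n^5 + 1.19*n^4 + 0.86*n^3 - 10.58*n^2 + 5.49*n - 0.83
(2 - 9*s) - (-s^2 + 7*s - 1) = s^2 - 16*s + 3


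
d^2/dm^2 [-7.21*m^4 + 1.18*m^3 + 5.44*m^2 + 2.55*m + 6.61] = -86.52*m^2 + 7.08*m + 10.88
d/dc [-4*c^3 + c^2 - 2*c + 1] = -12*c^2 + 2*c - 2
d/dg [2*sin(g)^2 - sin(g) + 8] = (4*sin(g) - 1)*cos(g)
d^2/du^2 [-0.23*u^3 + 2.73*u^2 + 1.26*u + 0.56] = 5.46 - 1.38*u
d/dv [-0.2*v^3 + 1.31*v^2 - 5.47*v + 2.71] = -0.6*v^2 + 2.62*v - 5.47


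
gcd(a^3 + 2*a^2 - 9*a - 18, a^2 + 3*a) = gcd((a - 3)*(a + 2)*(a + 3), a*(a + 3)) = a + 3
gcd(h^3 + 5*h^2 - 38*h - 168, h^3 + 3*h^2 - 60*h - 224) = h^2 + 11*h + 28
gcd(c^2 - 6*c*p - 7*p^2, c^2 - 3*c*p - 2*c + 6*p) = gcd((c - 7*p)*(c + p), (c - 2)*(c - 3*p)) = 1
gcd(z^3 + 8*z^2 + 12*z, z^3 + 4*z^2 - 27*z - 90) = z + 6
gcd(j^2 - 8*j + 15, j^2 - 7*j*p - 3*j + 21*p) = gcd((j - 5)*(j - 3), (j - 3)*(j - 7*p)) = j - 3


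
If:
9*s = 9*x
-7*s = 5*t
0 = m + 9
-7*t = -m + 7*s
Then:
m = -9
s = 45/14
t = -9/2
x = 45/14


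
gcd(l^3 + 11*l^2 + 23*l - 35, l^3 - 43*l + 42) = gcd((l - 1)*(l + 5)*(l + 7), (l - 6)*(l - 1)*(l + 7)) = l^2 + 6*l - 7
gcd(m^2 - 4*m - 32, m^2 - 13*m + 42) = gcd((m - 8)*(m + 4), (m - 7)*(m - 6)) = 1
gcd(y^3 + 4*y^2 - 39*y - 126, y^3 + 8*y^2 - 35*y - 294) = y^2 + y - 42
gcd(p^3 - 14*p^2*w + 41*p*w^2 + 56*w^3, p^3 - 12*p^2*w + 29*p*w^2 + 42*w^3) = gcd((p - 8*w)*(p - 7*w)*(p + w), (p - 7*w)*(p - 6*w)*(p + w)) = p^2 - 6*p*w - 7*w^2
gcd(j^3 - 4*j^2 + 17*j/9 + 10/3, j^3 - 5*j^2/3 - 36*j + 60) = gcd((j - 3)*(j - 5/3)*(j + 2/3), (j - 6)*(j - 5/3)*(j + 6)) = j - 5/3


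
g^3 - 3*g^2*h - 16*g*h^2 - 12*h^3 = (g - 6*h)*(g + h)*(g + 2*h)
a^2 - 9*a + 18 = (a - 6)*(a - 3)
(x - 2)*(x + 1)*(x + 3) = x^3 + 2*x^2 - 5*x - 6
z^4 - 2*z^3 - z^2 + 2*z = z*(z - 2)*(z - 1)*(z + 1)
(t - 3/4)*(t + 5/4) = t^2 + t/2 - 15/16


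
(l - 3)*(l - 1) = l^2 - 4*l + 3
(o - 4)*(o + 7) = o^2 + 3*o - 28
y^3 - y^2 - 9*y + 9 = (y - 3)*(y - 1)*(y + 3)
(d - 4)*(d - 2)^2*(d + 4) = d^4 - 4*d^3 - 12*d^2 + 64*d - 64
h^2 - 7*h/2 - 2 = (h - 4)*(h + 1/2)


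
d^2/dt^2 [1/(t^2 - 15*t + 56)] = 2*(-t^2 + 15*t + (2*t - 15)^2 - 56)/(t^2 - 15*t + 56)^3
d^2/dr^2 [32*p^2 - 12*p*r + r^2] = 2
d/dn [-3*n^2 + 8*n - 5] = 8 - 6*n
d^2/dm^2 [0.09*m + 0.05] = 0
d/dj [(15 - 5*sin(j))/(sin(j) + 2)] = -25*cos(j)/(sin(j) + 2)^2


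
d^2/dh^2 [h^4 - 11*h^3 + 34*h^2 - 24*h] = 12*h^2 - 66*h + 68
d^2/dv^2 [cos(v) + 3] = -cos(v)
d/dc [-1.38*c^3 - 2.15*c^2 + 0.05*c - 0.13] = -4.14*c^2 - 4.3*c + 0.05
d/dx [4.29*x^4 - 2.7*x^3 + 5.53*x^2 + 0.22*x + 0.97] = 17.16*x^3 - 8.1*x^2 + 11.06*x + 0.22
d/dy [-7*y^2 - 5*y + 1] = -14*y - 5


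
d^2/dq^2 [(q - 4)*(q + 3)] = 2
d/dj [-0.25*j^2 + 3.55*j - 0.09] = 3.55 - 0.5*j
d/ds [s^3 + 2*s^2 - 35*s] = 3*s^2 + 4*s - 35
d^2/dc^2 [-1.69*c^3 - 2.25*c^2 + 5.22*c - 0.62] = -10.14*c - 4.5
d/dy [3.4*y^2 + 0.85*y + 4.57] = 6.8*y + 0.85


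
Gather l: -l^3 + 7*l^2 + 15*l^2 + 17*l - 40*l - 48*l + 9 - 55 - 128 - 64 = -l^3 + 22*l^2 - 71*l - 238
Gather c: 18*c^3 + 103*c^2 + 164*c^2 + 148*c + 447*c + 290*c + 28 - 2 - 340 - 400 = 18*c^3 + 267*c^2 + 885*c - 714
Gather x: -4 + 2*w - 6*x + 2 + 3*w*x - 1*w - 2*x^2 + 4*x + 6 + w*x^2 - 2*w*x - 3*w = -2*w + x^2*(w - 2) + x*(w - 2) + 4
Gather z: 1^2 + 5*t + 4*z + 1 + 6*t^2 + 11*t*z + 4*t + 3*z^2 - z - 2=6*t^2 + 9*t + 3*z^2 + z*(11*t + 3)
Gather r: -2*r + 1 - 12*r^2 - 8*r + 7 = -12*r^2 - 10*r + 8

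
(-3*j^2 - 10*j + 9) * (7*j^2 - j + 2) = -21*j^4 - 67*j^3 + 67*j^2 - 29*j + 18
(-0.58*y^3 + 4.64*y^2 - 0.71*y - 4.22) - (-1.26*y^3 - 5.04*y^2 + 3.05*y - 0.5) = 0.68*y^3 + 9.68*y^2 - 3.76*y - 3.72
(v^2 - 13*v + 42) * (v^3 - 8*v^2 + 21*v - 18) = v^5 - 21*v^4 + 167*v^3 - 627*v^2 + 1116*v - 756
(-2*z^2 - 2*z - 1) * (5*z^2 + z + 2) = -10*z^4 - 12*z^3 - 11*z^2 - 5*z - 2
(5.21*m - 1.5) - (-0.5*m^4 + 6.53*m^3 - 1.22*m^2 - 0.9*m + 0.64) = 0.5*m^4 - 6.53*m^3 + 1.22*m^2 + 6.11*m - 2.14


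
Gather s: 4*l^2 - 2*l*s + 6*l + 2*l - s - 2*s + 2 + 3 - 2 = 4*l^2 + 8*l + s*(-2*l - 3) + 3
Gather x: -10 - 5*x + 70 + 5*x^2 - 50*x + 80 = 5*x^2 - 55*x + 140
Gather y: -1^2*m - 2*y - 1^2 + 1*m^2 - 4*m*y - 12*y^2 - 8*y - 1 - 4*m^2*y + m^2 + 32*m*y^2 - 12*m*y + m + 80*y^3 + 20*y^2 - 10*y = 2*m^2 + 80*y^3 + y^2*(32*m + 8) + y*(-4*m^2 - 16*m - 20) - 2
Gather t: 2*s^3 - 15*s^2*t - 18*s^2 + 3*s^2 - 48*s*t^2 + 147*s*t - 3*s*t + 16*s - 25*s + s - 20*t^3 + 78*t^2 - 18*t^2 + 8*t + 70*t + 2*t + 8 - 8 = 2*s^3 - 15*s^2 - 8*s - 20*t^3 + t^2*(60 - 48*s) + t*(-15*s^2 + 144*s + 80)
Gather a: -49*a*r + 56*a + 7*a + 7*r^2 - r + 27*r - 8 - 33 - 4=a*(63 - 49*r) + 7*r^2 + 26*r - 45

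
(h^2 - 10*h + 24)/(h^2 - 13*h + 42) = (h - 4)/(h - 7)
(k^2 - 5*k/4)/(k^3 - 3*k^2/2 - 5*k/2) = (5 - 4*k)/(2*(-2*k^2 + 3*k + 5))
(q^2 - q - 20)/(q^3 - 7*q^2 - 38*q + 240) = (q + 4)/(q^2 - 2*q - 48)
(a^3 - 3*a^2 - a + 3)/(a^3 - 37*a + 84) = (a^2 - 1)/(a^2 + 3*a - 28)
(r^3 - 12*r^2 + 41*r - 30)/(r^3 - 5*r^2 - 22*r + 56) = (r^3 - 12*r^2 + 41*r - 30)/(r^3 - 5*r^2 - 22*r + 56)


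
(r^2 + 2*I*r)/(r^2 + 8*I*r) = (r + 2*I)/(r + 8*I)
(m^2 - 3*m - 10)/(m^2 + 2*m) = (m - 5)/m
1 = 1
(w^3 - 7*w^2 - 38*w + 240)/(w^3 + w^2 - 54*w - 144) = (w - 5)/(w + 3)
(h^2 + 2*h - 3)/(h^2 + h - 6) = (h - 1)/(h - 2)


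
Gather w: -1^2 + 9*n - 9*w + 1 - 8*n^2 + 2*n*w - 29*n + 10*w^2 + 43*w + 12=-8*n^2 - 20*n + 10*w^2 + w*(2*n + 34) + 12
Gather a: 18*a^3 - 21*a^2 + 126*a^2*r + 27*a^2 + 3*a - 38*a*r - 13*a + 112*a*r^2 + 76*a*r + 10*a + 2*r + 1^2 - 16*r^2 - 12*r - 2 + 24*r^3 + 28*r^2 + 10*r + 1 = 18*a^3 + a^2*(126*r + 6) + a*(112*r^2 + 38*r) + 24*r^3 + 12*r^2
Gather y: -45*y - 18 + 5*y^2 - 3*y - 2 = 5*y^2 - 48*y - 20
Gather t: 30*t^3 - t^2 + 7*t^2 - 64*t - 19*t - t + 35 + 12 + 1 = 30*t^3 + 6*t^2 - 84*t + 48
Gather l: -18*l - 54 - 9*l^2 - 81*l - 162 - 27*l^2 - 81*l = -36*l^2 - 180*l - 216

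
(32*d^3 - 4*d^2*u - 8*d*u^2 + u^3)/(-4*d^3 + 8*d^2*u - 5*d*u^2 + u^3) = (-16*d^2 - 6*d*u + u^2)/(2*d^2 - 3*d*u + u^2)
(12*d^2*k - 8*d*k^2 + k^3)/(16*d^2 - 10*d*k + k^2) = k*(6*d - k)/(8*d - k)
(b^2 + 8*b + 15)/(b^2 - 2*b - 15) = (b + 5)/(b - 5)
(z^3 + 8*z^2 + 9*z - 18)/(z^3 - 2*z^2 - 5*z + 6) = (z^2 + 9*z + 18)/(z^2 - z - 6)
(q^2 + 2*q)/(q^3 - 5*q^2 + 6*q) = (q + 2)/(q^2 - 5*q + 6)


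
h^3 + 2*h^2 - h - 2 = (h - 1)*(h + 1)*(h + 2)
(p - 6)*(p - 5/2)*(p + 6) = p^3 - 5*p^2/2 - 36*p + 90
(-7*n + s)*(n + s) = -7*n^2 - 6*n*s + s^2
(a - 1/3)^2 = a^2 - 2*a/3 + 1/9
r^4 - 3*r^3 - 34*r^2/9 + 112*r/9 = r*(r - 8/3)*(r - 7/3)*(r + 2)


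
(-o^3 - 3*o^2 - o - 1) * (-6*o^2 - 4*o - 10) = 6*o^5 + 22*o^4 + 28*o^3 + 40*o^2 + 14*o + 10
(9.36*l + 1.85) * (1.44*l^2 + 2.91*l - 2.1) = 13.4784*l^3 + 29.9016*l^2 - 14.2725*l - 3.885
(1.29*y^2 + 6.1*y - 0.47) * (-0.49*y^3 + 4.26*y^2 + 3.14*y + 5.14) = -0.6321*y^5 + 2.5064*y^4 + 30.2669*y^3 + 23.7824*y^2 + 29.8782*y - 2.4158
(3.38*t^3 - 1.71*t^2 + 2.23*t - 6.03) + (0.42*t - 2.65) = 3.38*t^3 - 1.71*t^2 + 2.65*t - 8.68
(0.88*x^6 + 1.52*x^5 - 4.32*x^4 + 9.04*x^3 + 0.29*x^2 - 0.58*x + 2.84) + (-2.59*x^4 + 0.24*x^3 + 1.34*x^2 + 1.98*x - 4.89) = 0.88*x^6 + 1.52*x^5 - 6.91*x^4 + 9.28*x^3 + 1.63*x^2 + 1.4*x - 2.05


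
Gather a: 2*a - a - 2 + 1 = a - 1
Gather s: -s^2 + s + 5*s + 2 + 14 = -s^2 + 6*s + 16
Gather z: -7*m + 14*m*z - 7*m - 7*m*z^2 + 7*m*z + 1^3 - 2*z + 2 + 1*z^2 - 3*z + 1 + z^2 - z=-14*m + z^2*(2 - 7*m) + z*(21*m - 6) + 4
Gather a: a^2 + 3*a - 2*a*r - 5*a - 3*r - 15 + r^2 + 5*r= a^2 + a*(-2*r - 2) + r^2 + 2*r - 15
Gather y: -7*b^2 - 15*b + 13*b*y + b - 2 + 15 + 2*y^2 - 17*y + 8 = -7*b^2 - 14*b + 2*y^2 + y*(13*b - 17) + 21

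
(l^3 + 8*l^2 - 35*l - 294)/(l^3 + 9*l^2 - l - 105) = (l^2 + l - 42)/(l^2 + 2*l - 15)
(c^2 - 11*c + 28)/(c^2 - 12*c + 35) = (c - 4)/(c - 5)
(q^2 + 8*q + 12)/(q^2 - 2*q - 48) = (q + 2)/(q - 8)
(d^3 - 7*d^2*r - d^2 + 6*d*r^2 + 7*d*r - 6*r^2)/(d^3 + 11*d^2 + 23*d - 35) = (d^2 - 7*d*r + 6*r^2)/(d^2 + 12*d + 35)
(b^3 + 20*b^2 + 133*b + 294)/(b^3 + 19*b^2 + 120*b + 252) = (b + 7)/(b + 6)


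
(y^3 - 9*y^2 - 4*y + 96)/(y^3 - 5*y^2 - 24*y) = (y - 4)/y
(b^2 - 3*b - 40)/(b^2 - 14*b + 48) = (b + 5)/(b - 6)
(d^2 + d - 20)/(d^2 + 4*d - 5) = (d - 4)/(d - 1)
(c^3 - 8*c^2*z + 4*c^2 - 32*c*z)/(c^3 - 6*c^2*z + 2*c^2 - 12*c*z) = (c^2 - 8*c*z + 4*c - 32*z)/(c^2 - 6*c*z + 2*c - 12*z)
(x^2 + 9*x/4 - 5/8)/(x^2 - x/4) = (x + 5/2)/x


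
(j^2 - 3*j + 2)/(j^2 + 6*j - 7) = (j - 2)/(j + 7)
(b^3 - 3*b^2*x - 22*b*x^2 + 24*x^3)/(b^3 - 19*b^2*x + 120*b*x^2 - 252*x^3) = (b^2 + 3*b*x - 4*x^2)/(b^2 - 13*b*x + 42*x^2)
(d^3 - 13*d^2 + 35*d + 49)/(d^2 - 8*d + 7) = (d^2 - 6*d - 7)/(d - 1)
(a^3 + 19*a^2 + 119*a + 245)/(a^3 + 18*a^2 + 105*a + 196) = (a + 5)/(a + 4)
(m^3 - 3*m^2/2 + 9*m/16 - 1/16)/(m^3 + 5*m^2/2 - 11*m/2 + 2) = (16*m^2 - 8*m + 1)/(8*(2*m^2 + 7*m - 4))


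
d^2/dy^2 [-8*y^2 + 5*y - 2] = -16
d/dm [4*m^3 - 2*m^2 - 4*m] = 12*m^2 - 4*m - 4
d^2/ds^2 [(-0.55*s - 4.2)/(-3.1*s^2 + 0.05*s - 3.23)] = ((0.55*s + 4.2)*(6.2*s - 0.05)*(12.4*s - 0.1) - (10.23*s + 25.985)*(3.1*s^2 - 0.05*s + 3.23))/(3.1*s^2 - 0.05*s + 3.23)^3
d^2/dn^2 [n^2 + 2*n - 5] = 2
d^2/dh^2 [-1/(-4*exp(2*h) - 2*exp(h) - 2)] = ((4*exp(h) + 1)^2*exp(h) - (8*exp(h) + 1)*(2*exp(2*h) + exp(h) + 1)/2)*exp(h)/(2*exp(2*h) + exp(h) + 1)^3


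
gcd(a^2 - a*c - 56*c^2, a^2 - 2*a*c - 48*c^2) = a - 8*c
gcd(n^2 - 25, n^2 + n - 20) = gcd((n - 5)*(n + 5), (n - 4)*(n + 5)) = n + 5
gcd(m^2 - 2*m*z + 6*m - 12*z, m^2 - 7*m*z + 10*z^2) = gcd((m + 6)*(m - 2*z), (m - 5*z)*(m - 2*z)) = -m + 2*z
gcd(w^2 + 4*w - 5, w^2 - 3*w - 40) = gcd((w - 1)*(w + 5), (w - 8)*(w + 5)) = w + 5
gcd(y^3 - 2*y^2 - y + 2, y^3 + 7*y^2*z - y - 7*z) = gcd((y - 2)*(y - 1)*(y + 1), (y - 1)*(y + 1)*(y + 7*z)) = y^2 - 1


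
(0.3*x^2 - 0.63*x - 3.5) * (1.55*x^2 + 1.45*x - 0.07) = 0.465*x^4 - 0.5415*x^3 - 6.3595*x^2 - 5.0309*x + 0.245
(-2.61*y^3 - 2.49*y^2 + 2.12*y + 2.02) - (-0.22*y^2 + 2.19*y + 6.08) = -2.61*y^3 - 2.27*y^2 - 0.0699999999999998*y - 4.06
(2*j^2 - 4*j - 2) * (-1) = -2*j^2 + 4*j + 2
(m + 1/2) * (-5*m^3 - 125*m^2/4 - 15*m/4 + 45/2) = -5*m^4 - 135*m^3/4 - 155*m^2/8 + 165*m/8 + 45/4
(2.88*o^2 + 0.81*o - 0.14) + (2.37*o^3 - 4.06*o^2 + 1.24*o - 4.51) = 2.37*o^3 - 1.18*o^2 + 2.05*o - 4.65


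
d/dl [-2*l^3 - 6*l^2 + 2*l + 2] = -6*l^2 - 12*l + 2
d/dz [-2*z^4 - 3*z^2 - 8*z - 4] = -8*z^3 - 6*z - 8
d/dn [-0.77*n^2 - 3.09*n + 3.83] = -1.54*n - 3.09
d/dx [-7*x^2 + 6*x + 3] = 6 - 14*x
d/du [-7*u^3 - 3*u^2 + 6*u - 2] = -21*u^2 - 6*u + 6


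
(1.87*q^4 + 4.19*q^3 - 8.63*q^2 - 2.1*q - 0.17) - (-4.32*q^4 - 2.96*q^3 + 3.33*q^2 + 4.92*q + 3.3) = 6.19*q^4 + 7.15*q^3 - 11.96*q^2 - 7.02*q - 3.47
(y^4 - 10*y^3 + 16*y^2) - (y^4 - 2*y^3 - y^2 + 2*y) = -8*y^3 + 17*y^2 - 2*y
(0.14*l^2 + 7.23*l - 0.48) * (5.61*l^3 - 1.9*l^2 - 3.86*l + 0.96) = 0.7854*l^5 + 40.2943*l^4 - 16.9702*l^3 - 26.8614*l^2 + 8.7936*l - 0.4608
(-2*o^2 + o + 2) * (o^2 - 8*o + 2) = -2*o^4 + 17*o^3 - 10*o^2 - 14*o + 4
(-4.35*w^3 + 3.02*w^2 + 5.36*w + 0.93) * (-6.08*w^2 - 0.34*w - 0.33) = 26.448*w^5 - 16.8826*w^4 - 32.1801*w^3 - 8.4734*w^2 - 2.085*w - 0.3069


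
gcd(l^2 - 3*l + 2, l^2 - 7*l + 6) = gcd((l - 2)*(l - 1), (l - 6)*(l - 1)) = l - 1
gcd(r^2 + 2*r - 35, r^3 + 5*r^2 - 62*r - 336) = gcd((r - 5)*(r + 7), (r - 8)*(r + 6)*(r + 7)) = r + 7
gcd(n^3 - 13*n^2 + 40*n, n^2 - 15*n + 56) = n - 8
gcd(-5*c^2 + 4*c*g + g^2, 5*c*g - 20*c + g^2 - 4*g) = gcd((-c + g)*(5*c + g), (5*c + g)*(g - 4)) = 5*c + g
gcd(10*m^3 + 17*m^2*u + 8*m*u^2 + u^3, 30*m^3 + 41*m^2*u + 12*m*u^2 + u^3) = 5*m^2 + 6*m*u + u^2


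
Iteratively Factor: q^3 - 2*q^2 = (q)*(q^2 - 2*q) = q^2*(q - 2)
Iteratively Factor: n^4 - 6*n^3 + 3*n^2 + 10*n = (n - 5)*(n^3 - n^2 - 2*n) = n*(n - 5)*(n^2 - n - 2) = n*(n - 5)*(n - 2)*(n + 1)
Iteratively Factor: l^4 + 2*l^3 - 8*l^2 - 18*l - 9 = (l - 3)*(l^3 + 5*l^2 + 7*l + 3) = (l - 3)*(l + 1)*(l^2 + 4*l + 3) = (l - 3)*(l + 1)^2*(l + 3)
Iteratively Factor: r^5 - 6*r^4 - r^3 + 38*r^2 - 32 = (r - 4)*(r^4 - 2*r^3 - 9*r^2 + 2*r + 8) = (r - 4)^2*(r^3 + 2*r^2 - r - 2) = (r - 4)^2*(r - 1)*(r^2 + 3*r + 2) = (r - 4)^2*(r - 1)*(r + 2)*(r + 1)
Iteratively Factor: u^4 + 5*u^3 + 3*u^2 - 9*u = (u + 3)*(u^3 + 2*u^2 - 3*u) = (u + 3)^2*(u^2 - u) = u*(u + 3)^2*(u - 1)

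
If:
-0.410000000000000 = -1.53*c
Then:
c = 0.27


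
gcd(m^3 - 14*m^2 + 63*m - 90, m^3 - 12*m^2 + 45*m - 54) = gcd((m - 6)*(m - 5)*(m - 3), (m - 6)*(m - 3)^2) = m^2 - 9*m + 18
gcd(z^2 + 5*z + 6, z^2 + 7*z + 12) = z + 3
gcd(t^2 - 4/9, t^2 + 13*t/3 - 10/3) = t - 2/3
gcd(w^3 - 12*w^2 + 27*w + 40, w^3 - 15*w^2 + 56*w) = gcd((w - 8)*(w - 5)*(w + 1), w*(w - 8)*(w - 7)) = w - 8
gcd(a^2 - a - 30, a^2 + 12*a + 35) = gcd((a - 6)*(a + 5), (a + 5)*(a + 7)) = a + 5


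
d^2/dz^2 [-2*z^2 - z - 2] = -4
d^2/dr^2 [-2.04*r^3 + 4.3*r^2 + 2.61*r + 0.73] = 8.6 - 12.24*r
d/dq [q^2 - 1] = 2*q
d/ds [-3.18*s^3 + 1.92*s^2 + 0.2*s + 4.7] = -9.54*s^2 + 3.84*s + 0.2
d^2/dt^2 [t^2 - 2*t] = 2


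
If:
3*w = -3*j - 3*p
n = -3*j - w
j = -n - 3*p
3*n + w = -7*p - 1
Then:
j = 4/19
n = -7/19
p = 1/19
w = -5/19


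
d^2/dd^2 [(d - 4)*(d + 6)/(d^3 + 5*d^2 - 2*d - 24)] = 2*(d^6 + 6*d^5 - 108*d^4 - 728*d^3 - 1008*d^2 - 288*d - 2496)/(d^9 + 15*d^8 + 69*d^7 - 7*d^6 - 858*d^5 - 1452*d^4 + 3160*d^3 + 8352*d^2 - 3456*d - 13824)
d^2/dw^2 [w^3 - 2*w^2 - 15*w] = 6*w - 4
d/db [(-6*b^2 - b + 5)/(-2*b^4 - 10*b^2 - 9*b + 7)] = ((12*b + 1)*(2*b^4 + 10*b^2 + 9*b - 7) - (6*b^2 + b - 5)*(8*b^3 + 20*b + 9))/(2*b^4 + 10*b^2 + 9*b - 7)^2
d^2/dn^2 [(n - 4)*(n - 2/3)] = 2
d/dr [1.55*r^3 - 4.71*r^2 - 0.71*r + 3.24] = 4.65*r^2 - 9.42*r - 0.71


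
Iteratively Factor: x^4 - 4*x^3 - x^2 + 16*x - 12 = (x + 2)*(x^3 - 6*x^2 + 11*x - 6) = (x - 2)*(x + 2)*(x^2 - 4*x + 3) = (x - 3)*(x - 2)*(x + 2)*(x - 1)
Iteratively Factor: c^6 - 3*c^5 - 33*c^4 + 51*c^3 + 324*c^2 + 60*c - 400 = (c - 5)*(c^5 + 2*c^4 - 23*c^3 - 64*c^2 + 4*c + 80) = (c - 5)*(c + 4)*(c^4 - 2*c^3 - 15*c^2 - 4*c + 20) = (c - 5)*(c + 2)*(c + 4)*(c^3 - 4*c^2 - 7*c + 10) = (c - 5)^2*(c + 2)*(c + 4)*(c^2 + c - 2) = (c - 5)^2*(c + 2)^2*(c + 4)*(c - 1)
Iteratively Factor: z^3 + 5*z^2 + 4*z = (z + 4)*(z^2 + z) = z*(z + 4)*(z + 1)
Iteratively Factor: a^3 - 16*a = (a)*(a^2 - 16) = a*(a - 4)*(a + 4)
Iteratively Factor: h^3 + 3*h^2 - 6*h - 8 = (h + 4)*(h^2 - h - 2) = (h + 1)*(h + 4)*(h - 2)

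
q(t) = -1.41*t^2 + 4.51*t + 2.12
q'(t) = 4.51 - 2.82*t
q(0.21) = 3.00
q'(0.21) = 3.92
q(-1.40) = -6.96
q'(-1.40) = 8.46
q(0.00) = 2.12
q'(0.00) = 4.51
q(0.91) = 5.06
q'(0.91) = 1.94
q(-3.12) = -25.68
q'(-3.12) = 13.31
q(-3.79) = -35.23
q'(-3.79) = 15.20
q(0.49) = 3.99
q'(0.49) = 3.13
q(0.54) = 4.14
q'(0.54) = 2.99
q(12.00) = -146.80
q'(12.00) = -29.33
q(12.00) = -146.80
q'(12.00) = -29.33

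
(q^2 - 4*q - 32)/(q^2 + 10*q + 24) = (q - 8)/(q + 6)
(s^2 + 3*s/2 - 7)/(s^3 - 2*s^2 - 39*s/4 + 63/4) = 2*(2*s^2 + 3*s - 14)/(4*s^3 - 8*s^2 - 39*s + 63)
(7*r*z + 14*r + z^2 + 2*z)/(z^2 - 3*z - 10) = (7*r + z)/(z - 5)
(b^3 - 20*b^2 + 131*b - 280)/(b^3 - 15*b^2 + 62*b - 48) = (b^2 - 12*b + 35)/(b^2 - 7*b + 6)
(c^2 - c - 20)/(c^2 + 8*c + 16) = (c - 5)/(c + 4)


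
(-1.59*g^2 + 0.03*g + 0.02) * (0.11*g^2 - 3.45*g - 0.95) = -0.1749*g^4 + 5.4888*g^3 + 1.4092*g^2 - 0.0975*g - 0.019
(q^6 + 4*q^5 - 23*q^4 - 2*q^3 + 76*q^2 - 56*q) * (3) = 3*q^6 + 12*q^5 - 69*q^4 - 6*q^3 + 228*q^2 - 168*q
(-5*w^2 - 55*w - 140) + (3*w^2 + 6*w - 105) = -2*w^2 - 49*w - 245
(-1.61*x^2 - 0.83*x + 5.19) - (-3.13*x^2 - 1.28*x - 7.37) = 1.52*x^2 + 0.45*x + 12.56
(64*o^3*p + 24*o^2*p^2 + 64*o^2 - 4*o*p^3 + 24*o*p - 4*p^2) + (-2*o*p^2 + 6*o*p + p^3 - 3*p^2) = 64*o^3*p + 24*o^2*p^2 + 64*o^2 - 4*o*p^3 - 2*o*p^2 + 30*o*p + p^3 - 7*p^2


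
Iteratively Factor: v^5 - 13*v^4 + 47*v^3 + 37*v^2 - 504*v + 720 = (v - 5)*(v^4 - 8*v^3 + 7*v^2 + 72*v - 144) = (v - 5)*(v - 3)*(v^3 - 5*v^2 - 8*v + 48) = (v - 5)*(v - 3)*(v + 3)*(v^2 - 8*v + 16) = (v - 5)*(v - 4)*(v - 3)*(v + 3)*(v - 4)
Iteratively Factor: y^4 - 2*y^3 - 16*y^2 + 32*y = (y + 4)*(y^3 - 6*y^2 + 8*y) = (y - 2)*(y + 4)*(y^2 - 4*y) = y*(y - 2)*(y + 4)*(y - 4)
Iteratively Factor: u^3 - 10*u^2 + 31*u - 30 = (u - 3)*(u^2 - 7*u + 10) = (u - 5)*(u - 3)*(u - 2)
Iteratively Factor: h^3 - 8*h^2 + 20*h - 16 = (h - 2)*(h^2 - 6*h + 8) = (h - 4)*(h - 2)*(h - 2)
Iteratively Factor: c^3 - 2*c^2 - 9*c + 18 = (c + 3)*(c^2 - 5*c + 6) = (c - 3)*(c + 3)*(c - 2)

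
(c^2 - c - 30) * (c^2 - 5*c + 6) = c^4 - 6*c^3 - 19*c^2 + 144*c - 180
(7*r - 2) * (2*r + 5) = 14*r^2 + 31*r - 10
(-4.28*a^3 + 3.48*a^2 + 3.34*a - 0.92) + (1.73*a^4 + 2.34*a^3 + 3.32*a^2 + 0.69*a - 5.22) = 1.73*a^4 - 1.94*a^3 + 6.8*a^2 + 4.03*a - 6.14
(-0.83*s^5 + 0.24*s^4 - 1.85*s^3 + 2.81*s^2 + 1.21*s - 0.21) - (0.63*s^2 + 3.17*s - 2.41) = -0.83*s^5 + 0.24*s^4 - 1.85*s^3 + 2.18*s^2 - 1.96*s + 2.2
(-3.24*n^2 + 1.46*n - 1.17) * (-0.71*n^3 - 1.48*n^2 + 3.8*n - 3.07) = 2.3004*n^5 + 3.7586*n^4 - 13.6421*n^3 + 17.2264*n^2 - 8.9282*n + 3.5919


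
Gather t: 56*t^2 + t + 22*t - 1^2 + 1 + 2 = 56*t^2 + 23*t + 2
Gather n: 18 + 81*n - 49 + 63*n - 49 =144*n - 80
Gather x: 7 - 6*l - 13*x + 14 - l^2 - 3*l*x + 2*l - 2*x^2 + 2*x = -l^2 - 4*l - 2*x^2 + x*(-3*l - 11) + 21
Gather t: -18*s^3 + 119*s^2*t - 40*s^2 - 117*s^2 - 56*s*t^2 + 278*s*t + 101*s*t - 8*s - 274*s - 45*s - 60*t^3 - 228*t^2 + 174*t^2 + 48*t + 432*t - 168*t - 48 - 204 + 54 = -18*s^3 - 157*s^2 - 327*s - 60*t^3 + t^2*(-56*s - 54) + t*(119*s^2 + 379*s + 312) - 198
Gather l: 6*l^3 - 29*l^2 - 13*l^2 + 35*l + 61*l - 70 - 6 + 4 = 6*l^3 - 42*l^2 + 96*l - 72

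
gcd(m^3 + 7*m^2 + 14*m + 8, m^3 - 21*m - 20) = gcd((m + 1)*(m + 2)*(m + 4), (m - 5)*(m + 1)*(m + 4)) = m^2 + 5*m + 4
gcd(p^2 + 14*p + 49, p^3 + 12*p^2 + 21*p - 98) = p^2 + 14*p + 49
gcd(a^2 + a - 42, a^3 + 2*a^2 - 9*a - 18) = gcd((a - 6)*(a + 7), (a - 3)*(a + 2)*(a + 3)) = 1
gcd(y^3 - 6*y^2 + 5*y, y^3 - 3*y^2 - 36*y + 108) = 1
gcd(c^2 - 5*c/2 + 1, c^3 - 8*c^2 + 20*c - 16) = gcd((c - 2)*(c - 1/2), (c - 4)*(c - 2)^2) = c - 2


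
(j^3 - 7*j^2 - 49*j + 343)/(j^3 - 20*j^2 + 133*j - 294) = (j + 7)/(j - 6)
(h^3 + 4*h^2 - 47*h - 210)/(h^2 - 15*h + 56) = (h^2 + 11*h + 30)/(h - 8)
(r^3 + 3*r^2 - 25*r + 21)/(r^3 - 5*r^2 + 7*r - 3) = (r + 7)/(r - 1)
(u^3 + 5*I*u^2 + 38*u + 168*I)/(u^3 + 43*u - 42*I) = (u + 4*I)/(u - I)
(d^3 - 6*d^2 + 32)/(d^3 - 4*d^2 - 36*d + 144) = (d^2 - 2*d - 8)/(d^2 - 36)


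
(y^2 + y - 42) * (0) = 0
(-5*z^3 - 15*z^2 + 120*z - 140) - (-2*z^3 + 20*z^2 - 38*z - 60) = -3*z^3 - 35*z^2 + 158*z - 80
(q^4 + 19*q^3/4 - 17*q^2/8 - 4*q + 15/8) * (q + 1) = q^5 + 23*q^4/4 + 21*q^3/8 - 49*q^2/8 - 17*q/8 + 15/8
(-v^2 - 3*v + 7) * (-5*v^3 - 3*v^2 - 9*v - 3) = 5*v^5 + 18*v^4 - 17*v^3 + 9*v^2 - 54*v - 21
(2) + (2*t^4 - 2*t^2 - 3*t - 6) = 2*t^4 - 2*t^2 - 3*t - 4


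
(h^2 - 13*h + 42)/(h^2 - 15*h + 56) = (h - 6)/(h - 8)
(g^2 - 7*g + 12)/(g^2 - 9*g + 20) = (g - 3)/(g - 5)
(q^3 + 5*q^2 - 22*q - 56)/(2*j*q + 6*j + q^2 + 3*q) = (q^3 + 5*q^2 - 22*q - 56)/(2*j*q + 6*j + q^2 + 3*q)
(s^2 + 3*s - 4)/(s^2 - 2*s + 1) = (s + 4)/(s - 1)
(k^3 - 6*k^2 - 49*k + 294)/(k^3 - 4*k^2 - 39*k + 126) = (k^2 + k - 42)/(k^2 + 3*k - 18)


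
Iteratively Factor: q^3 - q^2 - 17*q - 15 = (q + 1)*(q^2 - 2*q - 15) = (q - 5)*(q + 1)*(q + 3)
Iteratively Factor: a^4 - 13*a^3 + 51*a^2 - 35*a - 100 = (a - 5)*(a^3 - 8*a^2 + 11*a + 20) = (a - 5)^2*(a^2 - 3*a - 4) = (a - 5)^2*(a + 1)*(a - 4)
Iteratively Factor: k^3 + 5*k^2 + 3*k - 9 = (k + 3)*(k^2 + 2*k - 3) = (k + 3)^2*(k - 1)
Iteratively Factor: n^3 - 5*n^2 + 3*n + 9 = (n - 3)*(n^2 - 2*n - 3) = (n - 3)*(n + 1)*(n - 3)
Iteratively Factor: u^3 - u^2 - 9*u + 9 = (u - 3)*(u^2 + 2*u - 3) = (u - 3)*(u + 3)*(u - 1)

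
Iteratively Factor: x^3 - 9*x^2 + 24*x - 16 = (x - 1)*(x^2 - 8*x + 16) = (x - 4)*(x - 1)*(x - 4)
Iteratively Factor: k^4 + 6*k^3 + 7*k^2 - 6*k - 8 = (k + 4)*(k^3 + 2*k^2 - k - 2) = (k - 1)*(k + 4)*(k^2 + 3*k + 2) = (k - 1)*(k + 1)*(k + 4)*(k + 2)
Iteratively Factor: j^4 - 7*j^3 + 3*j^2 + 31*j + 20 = (j - 4)*(j^3 - 3*j^2 - 9*j - 5) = (j - 4)*(j + 1)*(j^2 - 4*j - 5) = (j - 5)*(j - 4)*(j + 1)*(j + 1)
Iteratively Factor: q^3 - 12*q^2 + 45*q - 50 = (q - 5)*(q^2 - 7*q + 10) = (q - 5)^2*(q - 2)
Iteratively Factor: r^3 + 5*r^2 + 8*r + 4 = (r + 2)*(r^2 + 3*r + 2) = (r + 1)*(r + 2)*(r + 2)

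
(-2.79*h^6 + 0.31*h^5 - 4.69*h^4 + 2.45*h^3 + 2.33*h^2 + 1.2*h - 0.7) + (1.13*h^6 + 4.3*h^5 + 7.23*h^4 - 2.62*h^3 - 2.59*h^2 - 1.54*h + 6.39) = -1.66*h^6 + 4.61*h^5 + 2.54*h^4 - 0.17*h^3 - 0.26*h^2 - 0.34*h + 5.69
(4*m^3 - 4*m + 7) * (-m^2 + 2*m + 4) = -4*m^5 + 8*m^4 + 20*m^3 - 15*m^2 - 2*m + 28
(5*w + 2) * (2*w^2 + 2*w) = 10*w^3 + 14*w^2 + 4*w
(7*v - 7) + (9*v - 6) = 16*v - 13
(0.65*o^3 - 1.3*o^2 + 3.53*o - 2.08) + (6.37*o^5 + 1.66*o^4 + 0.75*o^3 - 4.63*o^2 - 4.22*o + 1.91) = 6.37*o^5 + 1.66*o^4 + 1.4*o^3 - 5.93*o^2 - 0.69*o - 0.17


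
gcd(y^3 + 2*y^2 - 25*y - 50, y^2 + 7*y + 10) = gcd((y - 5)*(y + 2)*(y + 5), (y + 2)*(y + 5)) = y^2 + 7*y + 10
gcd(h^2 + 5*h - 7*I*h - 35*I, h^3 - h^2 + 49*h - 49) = h - 7*I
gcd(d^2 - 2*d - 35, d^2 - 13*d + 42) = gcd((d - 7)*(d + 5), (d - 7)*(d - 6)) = d - 7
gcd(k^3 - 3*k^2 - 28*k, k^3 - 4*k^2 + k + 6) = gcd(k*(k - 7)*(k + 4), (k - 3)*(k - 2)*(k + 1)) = 1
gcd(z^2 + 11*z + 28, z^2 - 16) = z + 4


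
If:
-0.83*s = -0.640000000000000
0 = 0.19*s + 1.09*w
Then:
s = 0.77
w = -0.13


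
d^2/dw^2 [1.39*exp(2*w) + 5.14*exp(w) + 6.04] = (5.56*exp(w) + 5.14)*exp(w)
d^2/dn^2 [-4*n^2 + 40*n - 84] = -8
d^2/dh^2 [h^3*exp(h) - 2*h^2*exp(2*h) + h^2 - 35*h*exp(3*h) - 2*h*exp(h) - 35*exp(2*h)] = h^3*exp(h) - 8*h^2*exp(2*h) + 6*h^2*exp(h) - 315*h*exp(3*h) - 16*h*exp(2*h) + 4*h*exp(h) - 210*exp(3*h) - 144*exp(2*h) - 4*exp(h) + 2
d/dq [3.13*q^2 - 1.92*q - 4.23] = 6.26*q - 1.92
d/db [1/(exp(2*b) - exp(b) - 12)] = (1 - 2*exp(b))*exp(b)/(-exp(2*b) + exp(b) + 12)^2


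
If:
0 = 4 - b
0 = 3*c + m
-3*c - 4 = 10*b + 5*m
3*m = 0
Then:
No Solution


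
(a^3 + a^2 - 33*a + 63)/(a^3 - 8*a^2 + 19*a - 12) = (a^2 + 4*a - 21)/(a^2 - 5*a + 4)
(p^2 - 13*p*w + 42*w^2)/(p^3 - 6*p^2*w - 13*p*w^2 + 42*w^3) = (p - 6*w)/(p^2 + p*w - 6*w^2)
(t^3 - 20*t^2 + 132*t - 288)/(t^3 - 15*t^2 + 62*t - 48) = (t - 6)/(t - 1)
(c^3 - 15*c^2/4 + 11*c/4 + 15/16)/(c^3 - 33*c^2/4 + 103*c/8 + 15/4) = (c - 3/2)/(c - 6)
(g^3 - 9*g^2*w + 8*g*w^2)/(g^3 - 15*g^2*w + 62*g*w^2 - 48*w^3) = g/(g - 6*w)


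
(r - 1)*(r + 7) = r^2 + 6*r - 7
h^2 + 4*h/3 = h*(h + 4/3)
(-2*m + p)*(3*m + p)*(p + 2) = -6*m^2*p - 12*m^2 + m*p^2 + 2*m*p + p^3 + 2*p^2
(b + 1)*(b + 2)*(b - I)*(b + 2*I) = b^4 + 3*b^3 + I*b^3 + 4*b^2 + 3*I*b^2 + 6*b + 2*I*b + 4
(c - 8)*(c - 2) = c^2 - 10*c + 16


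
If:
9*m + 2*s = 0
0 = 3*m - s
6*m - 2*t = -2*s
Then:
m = 0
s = 0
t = 0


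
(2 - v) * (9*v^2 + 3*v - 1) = -9*v^3 + 15*v^2 + 7*v - 2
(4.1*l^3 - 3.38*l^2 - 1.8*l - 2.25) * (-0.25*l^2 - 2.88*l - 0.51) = -1.025*l^5 - 10.963*l^4 + 8.0934*l^3 + 7.4703*l^2 + 7.398*l + 1.1475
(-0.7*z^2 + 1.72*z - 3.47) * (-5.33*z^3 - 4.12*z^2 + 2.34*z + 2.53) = 3.731*z^5 - 6.2836*z^4 + 9.7707*z^3 + 16.5502*z^2 - 3.7682*z - 8.7791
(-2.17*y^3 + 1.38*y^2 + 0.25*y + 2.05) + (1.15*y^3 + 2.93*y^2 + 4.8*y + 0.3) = -1.02*y^3 + 4.31*y^2 + 5.05*y + 2.35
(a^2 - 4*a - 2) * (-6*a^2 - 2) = -6*a^4 + 24*a^3 + 10*a^2 + 8*a + 4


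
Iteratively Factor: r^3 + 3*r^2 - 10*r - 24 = (r + 2)*(r^2 + r - 12) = (r + 2)*(r + 4)*(r - 3)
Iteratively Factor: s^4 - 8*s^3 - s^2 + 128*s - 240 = (s + 4)*(s^3 - 12*s^2 + 47*s - 60) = (s - 5)*(s + 4)*(s^2 - 7*s + 12) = (s - 5)*(s - 3)*(s + 4)*(s - 4)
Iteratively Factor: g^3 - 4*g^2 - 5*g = (g + 1)*(g^2 - 5*g) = g*(g + 1)*(g - 5)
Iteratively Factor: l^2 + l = (l + 1)*(l)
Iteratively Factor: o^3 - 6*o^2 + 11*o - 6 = (o - 2)*(o^2 - 4*o + 3) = (o - 3)*(o - 2)*(o - 1)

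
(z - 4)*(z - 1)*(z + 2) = z^3 - 3*z^2 - 6*z + 8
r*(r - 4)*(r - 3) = r^3 - 7*r^2 + 12*r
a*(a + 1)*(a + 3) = a^3 + 4*a^2 + 3*a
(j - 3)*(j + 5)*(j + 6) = j^3 + 8*j^2 - 3*j - 90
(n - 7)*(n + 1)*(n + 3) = n^3 - 3*n^2 - 25*n - 21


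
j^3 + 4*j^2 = j^2*(j + 4)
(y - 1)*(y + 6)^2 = y^3 + 11*y^2 + 24*y - 36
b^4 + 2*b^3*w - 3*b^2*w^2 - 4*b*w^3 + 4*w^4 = (b - w)^2*(b + 2*w)^2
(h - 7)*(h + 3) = h^2 - 4*h - 21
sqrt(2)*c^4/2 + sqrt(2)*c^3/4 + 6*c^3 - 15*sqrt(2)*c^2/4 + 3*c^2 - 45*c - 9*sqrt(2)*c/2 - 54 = (c - 3)*(c + 3/2)*(c + 6*sqrt(2))*(sqrt(2)*c/2 + sqrt(2))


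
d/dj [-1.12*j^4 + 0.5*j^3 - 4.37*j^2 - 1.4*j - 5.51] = -4.48*j^3 + 1.5*j^2 - 8.74*j - 1.4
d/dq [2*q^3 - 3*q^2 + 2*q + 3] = 6*q^2 - 6*q + 2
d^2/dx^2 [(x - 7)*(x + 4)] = 2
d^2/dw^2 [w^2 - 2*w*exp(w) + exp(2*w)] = -2*w*exp(w) + 4*exp(2*w) - 4*exp(w) + 2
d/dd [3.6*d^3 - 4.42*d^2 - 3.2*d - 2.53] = 10.8*d^2 - 8.84*d - 3.2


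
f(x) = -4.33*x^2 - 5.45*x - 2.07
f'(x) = -8.66*x - 5.45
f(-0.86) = -0.59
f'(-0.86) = 2.00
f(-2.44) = -14.55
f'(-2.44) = 15.68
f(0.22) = -3.48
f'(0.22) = -7.36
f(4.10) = -97.20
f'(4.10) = -40.96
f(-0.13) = -1.43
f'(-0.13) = -4.32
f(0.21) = -3.41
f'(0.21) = -7.27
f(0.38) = -4.77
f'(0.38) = -8.74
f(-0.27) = -0.91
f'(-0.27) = -3.11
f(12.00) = -690.99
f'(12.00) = -109.37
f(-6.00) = -125.25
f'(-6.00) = 46.51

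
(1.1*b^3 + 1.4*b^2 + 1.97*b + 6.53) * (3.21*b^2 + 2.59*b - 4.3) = 3.531*b^5 + 7.343*b^4 + 5.2197*b^3 + 20.0436*b^2 + 8.4417*b - 28.079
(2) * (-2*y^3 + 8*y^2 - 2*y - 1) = -4*y^3 + 16*y^2 - 4*y - 2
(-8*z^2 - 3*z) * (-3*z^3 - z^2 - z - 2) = 24*z^5 + 17*z^4 + 11*z^3 + 19*z^2 + 6*z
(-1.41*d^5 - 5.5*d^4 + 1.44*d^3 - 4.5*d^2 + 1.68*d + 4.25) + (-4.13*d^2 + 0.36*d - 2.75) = -1.41*d^5 - 5.5*d^4 + 1.44*d^3 - 8.63*d^2 + 2.04*d + 1.5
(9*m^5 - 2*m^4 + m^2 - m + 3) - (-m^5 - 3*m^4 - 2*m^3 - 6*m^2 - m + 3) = 10*m^5 + m^4 + 2*m^3 + 7*m^2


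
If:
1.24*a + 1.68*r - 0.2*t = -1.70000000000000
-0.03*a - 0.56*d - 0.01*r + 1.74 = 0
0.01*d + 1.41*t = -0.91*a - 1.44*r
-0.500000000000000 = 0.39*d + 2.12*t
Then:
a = -19.14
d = 3.90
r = 13.00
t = -0.95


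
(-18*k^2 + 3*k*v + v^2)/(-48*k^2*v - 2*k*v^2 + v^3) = (-3*k + v)/(v*(-8*k + v))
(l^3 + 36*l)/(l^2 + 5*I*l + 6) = l*(l - 6*I)/(l - I)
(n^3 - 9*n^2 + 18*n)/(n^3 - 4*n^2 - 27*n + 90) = n/(n + 5)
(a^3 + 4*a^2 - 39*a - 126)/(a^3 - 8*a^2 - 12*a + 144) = (a^2 + 10*a + 21)/(a^2 - 2*a - 24)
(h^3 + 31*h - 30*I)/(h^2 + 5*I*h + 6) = h - 5*I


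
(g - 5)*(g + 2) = g^2 - 3*g - 10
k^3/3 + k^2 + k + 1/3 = (k/3 + 1/3)*(k + 1)^2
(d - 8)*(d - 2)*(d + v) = d^3 + d^2*v - 10*d^2 - 10*d*v + 16*d + 16*v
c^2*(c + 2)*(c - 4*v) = c^4 - 4*c^3*v + 2*c^3 - 8*c^2*v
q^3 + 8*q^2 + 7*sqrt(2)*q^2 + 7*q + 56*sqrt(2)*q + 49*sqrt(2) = (q + 1)*(q + 7)*(q + 7*sqrt(2))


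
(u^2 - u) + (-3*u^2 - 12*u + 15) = -2*u^2 - 13*u + 15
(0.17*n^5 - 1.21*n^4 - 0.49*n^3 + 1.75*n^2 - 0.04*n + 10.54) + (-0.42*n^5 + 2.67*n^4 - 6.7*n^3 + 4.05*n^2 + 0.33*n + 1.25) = -0.25*n^5 + 1.46*n^4 - 7.19*n^3 + 5.8*n^2 + 0.29*n + 11.79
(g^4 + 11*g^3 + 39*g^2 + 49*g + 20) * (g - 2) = g^5 + 9*g^4 + 17*g^3 - 29*g^2 - 78*g - 40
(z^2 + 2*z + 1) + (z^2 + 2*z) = 2*z^2 + 4*z + 1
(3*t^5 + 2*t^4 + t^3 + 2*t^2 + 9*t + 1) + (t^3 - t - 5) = 3*t^5 + 2*t^4 + 2*t^3 + 2*t^2 + 8*t - 4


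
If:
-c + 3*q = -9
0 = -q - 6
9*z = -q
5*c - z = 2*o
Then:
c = -9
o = -137/6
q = -6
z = 2/3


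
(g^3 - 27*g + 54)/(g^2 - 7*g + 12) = (g^2 + 3*g - 18)/(g - 4)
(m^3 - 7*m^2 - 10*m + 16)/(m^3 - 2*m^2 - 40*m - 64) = (m - 1)/(m + 4)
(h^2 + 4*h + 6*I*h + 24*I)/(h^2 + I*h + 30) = (h + 4)/(h - 5*I)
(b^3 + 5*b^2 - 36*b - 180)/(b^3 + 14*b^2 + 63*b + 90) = (b - 6)/(b + 3)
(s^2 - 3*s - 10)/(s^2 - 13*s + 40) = (s + 2)/(s - 8)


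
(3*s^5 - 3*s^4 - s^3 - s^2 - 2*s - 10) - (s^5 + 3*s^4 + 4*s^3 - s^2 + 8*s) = 2*s^5 - 6*s^4 - 5*s^3 - 10*s - 10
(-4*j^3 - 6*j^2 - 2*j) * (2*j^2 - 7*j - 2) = -8*j^5 + 16*j^4 + 46*j^3 + 26*j^2 + 4*j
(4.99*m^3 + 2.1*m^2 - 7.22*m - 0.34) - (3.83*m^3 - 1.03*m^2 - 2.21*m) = 1.16*m^3 + 3.13*m^2 - 5.01*m - 0.34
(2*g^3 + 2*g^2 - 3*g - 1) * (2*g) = 4*g^4 + 4*g^3 - 6*g^2 - 2*g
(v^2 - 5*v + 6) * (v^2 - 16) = v^4 - 5*v^3 - 10*v^2 + 80*v - 96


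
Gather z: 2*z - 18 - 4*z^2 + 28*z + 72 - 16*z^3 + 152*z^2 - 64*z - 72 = -16*z^3 + 148*z^2 - 34*z - 18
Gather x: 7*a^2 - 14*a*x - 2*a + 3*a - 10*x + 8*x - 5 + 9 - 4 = 7*a^2 + a + x*(-14*a - 2)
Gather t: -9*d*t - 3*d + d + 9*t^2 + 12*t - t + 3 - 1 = -2*d + 9*t^2 + t*(11 - 9*d) + 2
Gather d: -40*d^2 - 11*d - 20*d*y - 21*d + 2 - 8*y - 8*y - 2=-40*d^2 + d*(-20*y - 32) - 16*y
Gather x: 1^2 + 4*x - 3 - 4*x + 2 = 0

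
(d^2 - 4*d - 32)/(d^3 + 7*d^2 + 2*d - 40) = (d - 8)/(d^2 + 3*d - 10)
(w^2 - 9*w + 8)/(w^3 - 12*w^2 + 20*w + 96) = (w - 1)/(w^2 - 4*w - 12)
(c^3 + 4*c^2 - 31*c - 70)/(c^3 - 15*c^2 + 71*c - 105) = (c^2 + 9*c + 14)/(c^2 - 10*c + 21)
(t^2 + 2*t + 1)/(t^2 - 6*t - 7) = (t + 1)/(t - 7)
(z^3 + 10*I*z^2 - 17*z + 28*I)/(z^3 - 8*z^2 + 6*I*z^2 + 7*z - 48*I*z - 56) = (z + 4*I)/(z - 8)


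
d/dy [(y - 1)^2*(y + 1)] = (y - 1)*(3*y + 1)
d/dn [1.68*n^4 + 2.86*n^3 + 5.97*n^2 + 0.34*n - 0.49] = 6.72*n^3 + 8.58*n^2 + 11.94*n + 0.34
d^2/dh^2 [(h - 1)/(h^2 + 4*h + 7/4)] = 32*(16*(h - 1)*(h + 2)^2 - 3*(h + 1)*(4*h^2 + 16*h + 7))/(4*h^2 + 16*h + 7)^3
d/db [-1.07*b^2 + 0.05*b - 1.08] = 0.05 - 2.14*b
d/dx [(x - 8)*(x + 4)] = 2*x - 4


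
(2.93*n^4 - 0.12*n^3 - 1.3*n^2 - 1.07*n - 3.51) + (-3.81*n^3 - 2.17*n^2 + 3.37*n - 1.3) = 2.93*n^4 - 3.93*n^3 - 3.47*n^2 + 2.3*n - 4.81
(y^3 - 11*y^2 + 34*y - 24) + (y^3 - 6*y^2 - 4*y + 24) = 2*y^3 - 17*y^2 + 30*y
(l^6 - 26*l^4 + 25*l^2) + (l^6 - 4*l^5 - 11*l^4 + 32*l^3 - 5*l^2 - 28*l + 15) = 2*l^6 - 4*l^5 - 37*l^4 + 32*l^3 + 20*l^2 - 28*l + 15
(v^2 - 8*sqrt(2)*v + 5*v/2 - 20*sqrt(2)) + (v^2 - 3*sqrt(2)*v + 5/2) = 2*v^2 - 11*sqrt(2)*v + 5*v/2 - 20*sqrt(2) + 5/2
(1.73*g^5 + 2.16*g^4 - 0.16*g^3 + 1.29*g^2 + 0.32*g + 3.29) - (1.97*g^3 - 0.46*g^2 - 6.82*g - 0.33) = 1.73*g^5 + 2.16*g^4 - 2.13*g^3 + 1.75*g^2 + 7.14*g + 3.62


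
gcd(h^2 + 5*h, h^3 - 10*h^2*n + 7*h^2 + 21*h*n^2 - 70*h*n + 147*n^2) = 1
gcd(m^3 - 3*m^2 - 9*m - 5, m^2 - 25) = m - 5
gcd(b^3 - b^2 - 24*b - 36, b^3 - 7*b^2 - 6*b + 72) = b^2 - 3*b - 18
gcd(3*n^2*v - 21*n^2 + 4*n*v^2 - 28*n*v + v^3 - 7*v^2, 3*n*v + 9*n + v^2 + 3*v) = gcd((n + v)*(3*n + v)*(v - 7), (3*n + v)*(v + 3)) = 3*n + v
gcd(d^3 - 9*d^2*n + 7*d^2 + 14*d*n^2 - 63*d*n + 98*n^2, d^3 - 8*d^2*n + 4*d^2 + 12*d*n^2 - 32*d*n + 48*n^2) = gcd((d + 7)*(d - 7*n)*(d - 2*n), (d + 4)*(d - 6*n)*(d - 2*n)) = d - 2*n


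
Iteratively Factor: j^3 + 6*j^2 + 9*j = (j + 3)*(j^2 + 3*j) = j*(j + 3)*(j + 3)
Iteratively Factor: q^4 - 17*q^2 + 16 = (q + 1)*(q^3 - q^2 - 16*q + 16) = (q - 1)*(q + 1)*(q^2 - 16) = (q - 1)*(q + 1)*(q + 4)*(q - 4)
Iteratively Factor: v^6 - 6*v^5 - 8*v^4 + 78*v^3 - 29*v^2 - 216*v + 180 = (v - 3)*(v^5 - 3*v^4 - 17*v^3 + 27*v^2 + 52*v - 60) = (v - 3)*(v + 3)*(v^4 - 6*v^3 + v^2 + 24*v - 20) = (v - 5)*(v - 3)*(v + 3)*(v^3 - v^2 - 4*v + 4) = (v - 5)*(v - 3)*(v - 1)*(v + 3)*(v^2 - 4) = (v - 5)*(v - 3)*(v - 2)*(v - 1)*(v + 3)*(v + 2)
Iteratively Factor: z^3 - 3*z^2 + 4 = (z - 2)*(z^2 - z - 2) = (z - 2)*(z + 1)*(z - 2)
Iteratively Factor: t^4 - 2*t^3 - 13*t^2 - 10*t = (t + 1)*(t^3 - 3*t^2 - 10*t) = (t + 1)*(t + 2)*(t^2 - 5*t) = t*(t + 1)*(t + 2)*(t - 5)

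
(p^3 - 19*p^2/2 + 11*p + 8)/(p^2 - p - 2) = (p^2 - 15*p/2 - 4)/(p + 1)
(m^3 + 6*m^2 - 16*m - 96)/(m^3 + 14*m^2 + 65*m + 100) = (m^2 + 2*m - 24)/(m^2 + 10*m + 25)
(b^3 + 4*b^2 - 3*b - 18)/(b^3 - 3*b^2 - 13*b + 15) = (b^2 + b - 6)/(b^2 - 6*b + 5)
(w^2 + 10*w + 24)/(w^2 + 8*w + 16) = (w + 6)/(w + 4)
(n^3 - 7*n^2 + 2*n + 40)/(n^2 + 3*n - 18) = (n^3 - 7*n^2 + 2*n + 40)/(n^2 + 3*n - 18)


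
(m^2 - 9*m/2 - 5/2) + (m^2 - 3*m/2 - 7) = 2*m^2 - 6*m - 19/2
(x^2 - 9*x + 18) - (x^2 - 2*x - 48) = 66 - 7*x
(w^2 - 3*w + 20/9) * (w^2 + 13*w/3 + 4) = w^4 + 4*w^3/3 - 61*w^2/9 - 64*w/27 + 80/9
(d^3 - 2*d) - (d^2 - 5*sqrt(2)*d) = d^3 - d^2 - 2*d + 5*sqrt(2)*d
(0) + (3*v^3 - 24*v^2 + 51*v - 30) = 3*v^3 - 24*v^2 + 51*v - 30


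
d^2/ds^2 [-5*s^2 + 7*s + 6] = -10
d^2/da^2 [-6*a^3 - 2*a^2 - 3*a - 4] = -36*a - 4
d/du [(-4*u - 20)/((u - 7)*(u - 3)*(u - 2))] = 4*(2*u^3 + 3*u^2 - 120*u + 247)/(u^6 - 24*u^5 + 226*u^4 - 1068*u^3 + 2689*u^2 - 3444*u + 1764)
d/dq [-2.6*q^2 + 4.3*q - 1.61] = 4.3 - 5.2*q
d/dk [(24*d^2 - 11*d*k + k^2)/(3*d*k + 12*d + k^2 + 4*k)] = ((-11*d + 2*k)*(3*d*k + 12*d + k^2 + 4*k) - (3*d + 2*k + 4)*(24*d^2 - 11*d*k + k^2))/(3*d*k + 12*d + k^2 + 4*k)^2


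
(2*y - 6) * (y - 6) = 2*y^2 - 18*y + 36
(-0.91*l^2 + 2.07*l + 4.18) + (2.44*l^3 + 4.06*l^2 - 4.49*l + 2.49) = 2.44*l^3 + 3.15*l^2 - 2.42*l + 6.67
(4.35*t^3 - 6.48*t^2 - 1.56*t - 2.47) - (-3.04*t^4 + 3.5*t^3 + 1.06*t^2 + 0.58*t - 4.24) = 3.04*t^4 + 0.85*t^3 - 7.54*t^2 - 2.14*t + 1.77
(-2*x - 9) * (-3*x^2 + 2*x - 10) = 6*x^3 + 23*x^2 + 2*x + 90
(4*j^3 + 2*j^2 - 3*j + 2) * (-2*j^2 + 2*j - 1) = -8*j^5 + 4*j^4 + 6*j^3 - 12*j^2 + 7*j - 2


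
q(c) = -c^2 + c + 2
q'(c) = 1 - 2*c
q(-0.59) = 1.06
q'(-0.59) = 2.18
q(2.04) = -0.12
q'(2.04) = -3.08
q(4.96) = -17.64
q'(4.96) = -8.92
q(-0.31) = 1.59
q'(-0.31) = 1.62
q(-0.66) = 0.90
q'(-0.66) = 2.32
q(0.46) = 2.25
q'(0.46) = 0.08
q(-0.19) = 1.77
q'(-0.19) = 1.38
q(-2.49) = -6.69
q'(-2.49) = 5.98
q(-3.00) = -10.00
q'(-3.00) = 7.00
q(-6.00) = -40.00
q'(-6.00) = 13.00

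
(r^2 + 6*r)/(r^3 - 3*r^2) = (r + 6)/(r*(r - 3))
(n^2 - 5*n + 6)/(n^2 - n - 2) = (n - 3)/(n + 1)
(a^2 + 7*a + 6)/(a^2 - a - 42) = (a + 1)/(a - 7)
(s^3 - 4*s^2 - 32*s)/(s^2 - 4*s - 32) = s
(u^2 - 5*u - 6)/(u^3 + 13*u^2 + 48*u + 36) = (u - 6)/(u^2 + 12*u + 36)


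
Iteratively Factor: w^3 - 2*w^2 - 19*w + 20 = (w - 1)*(w^2 - w - 20) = (w - 1)*(w + 4)*(w - 5)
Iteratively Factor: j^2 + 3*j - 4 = (j - 1)*(j + 4)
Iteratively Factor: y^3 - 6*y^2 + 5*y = (y)*(y^2 - 6*y + 5) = y*(y - 1)*(y - 5)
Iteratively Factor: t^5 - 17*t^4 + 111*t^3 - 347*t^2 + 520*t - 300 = (t - 2)*(t^4 - 15*t^3 + 81*t^2 - 185*t + 150) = (t - 2)^2*(t^3 - 13*t^2 + 55*t - 75) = (t - 3)*(t - 2)^2*(t^2 - 10*t + 25) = (t - 5)*(t - 3)*(t - 2)^2*(t - 5)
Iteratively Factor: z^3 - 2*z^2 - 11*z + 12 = (z - 1)*(z^2 - z - 12) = (z - 1)*(z + 3)*(z - 4)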